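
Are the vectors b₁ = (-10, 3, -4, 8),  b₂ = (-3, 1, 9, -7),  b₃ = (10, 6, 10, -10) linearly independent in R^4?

Place the vectors as rows of a 3×4 matrix and reduce to echelon form.
The reduction yields 3 nonzero rows, so the rank is 3.
Since rank = 3 (the number of vectors), the set is linearly independent.

linearly independent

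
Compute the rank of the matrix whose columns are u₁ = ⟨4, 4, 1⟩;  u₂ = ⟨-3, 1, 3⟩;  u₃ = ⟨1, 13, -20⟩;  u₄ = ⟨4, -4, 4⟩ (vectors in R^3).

3

Apply Gaussian elimination to the matrix whose rows are u₁, u₂, u₃, u₄.
There are 3 pivot columns, so rank = 3.
(With 4 elements in a 3-dimensional space the rank is at most 3.)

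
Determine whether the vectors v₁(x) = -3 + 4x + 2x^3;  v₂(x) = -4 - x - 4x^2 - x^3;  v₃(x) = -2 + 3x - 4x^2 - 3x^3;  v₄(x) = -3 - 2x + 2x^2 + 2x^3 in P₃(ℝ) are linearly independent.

linearly independent

Write each element as a coordinate vector in ℝ⁴ using {1, x, …, x^3}.
Row-reduce the matrix whose columns are v₁, v₂, v₃, v₄.
The reduction yields 4 nonzero rows, so the rank is 4.
Since rank = 4 (the number of vectors), the set is linearly independent.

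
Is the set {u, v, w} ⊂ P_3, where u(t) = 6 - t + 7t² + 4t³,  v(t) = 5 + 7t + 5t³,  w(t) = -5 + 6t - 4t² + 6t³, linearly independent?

linearly independent

Take coordinates with respect to the standard basis {1, t, …, t³}.
Place the vectors as rows of a 3×4 matrix and reduce to echelon form.
The reduction yields 3 nonzero rows, so the rank is 3.
Since rank = 3 (the number of vectors), the set is linearly independent.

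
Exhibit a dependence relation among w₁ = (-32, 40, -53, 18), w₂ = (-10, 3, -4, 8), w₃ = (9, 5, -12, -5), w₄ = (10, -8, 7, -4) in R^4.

Write the vectors as columns of a matrix and find a nonzero vector in its null space.
A generator of the null space is (1, -2, -2, 3).

w₁ - 2w₂ - 2w₃ + 3w₄ = 0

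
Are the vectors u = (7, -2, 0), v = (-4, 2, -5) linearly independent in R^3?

Row-reduce the matrix whose columns are u, v.
The reduction yields 2 nonzero rows, so the rank is 2.
Since rank = 2 (the number of vectors), the set is linearly independent.

linearly independent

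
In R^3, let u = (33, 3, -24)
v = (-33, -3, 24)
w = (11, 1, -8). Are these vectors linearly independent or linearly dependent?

Row-reduce the matrix whose columns are u, v, w.
The reduction yields 1 nonzero row, so the rank is 1.
Since rank 1 < 3, the set is linearly dependent.
Indeed u + v = 0.

linearly dependent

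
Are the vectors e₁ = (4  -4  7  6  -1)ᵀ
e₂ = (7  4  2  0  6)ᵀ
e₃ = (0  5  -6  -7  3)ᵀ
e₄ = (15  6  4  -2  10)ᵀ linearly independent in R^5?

linearly dependent

Place the vectors as rows of a 4×5 matrix and reduce to echelon form.
The reduction yields 3 nonzero rows, so the rank is 3.
Since rank 3 < 4, the set is linearly dependent.
Indeed 2e₁ + e₂ + 2e₃ - e₄ = 0.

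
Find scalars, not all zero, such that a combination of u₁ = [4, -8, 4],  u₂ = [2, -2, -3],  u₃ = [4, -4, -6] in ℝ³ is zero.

2u₂ - u₃ = 0

Write the vectors as columns of a matrix and find a nonzero vector in its null space.
The free variable yields coefficients (0, 2, -1) (any nonzero multiple also works).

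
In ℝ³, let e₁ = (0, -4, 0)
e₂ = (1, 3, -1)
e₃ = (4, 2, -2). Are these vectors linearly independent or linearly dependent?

linearly independent

Place the vectors as rows of a 3×3 matrix and reduce to echelon form.
The reduction yields 3 nonzero rows, so the rank is 3.
Since rank = 3 (the number of vectors), the set is linearly independent.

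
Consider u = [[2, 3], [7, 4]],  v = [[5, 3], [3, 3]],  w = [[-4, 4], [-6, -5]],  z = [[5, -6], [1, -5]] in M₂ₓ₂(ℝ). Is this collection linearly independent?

linearly independent

Take coordinates with respect to the standard basis {E₁₁, E₁₂, E₂₁, E₂₂}.
Place the vectors as rows of a 4×4 matrix and reduce to echelon form.
The reduction yields 4 nonzero rows, so the rank is 4.
Since rank = 4 (the number of vectors), the set is linearly independent.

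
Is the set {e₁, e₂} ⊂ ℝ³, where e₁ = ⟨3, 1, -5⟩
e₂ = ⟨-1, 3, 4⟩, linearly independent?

linearly independent

Row-reduce the matrix whose columns are e₁, e₂.
The reduction yields 2 nonzero rows, so the rank is 2.
Since rank = 2 (the number of vectors), the set is linearly independent.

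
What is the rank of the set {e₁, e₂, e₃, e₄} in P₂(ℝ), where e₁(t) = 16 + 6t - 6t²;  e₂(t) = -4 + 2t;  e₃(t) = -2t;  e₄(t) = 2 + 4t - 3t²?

Use coordinates relative to {1, t, t²}.
Row-reduce the 4×3 matrix with these as rows.
Exactly 3 pivots survive; hence the rank is 3.
(With 4 elements in a 3-dimensional space the rank is at most 3.)

rank 3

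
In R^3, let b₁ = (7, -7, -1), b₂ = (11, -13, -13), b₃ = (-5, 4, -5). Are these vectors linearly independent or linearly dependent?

linearly dependent

The matrix [b₁|b₂|b₃] has determinant 0.
A zero determinant means the columns are linearly dependent.
Indeed 3b₁ - b₂ + 2b₃ = 0.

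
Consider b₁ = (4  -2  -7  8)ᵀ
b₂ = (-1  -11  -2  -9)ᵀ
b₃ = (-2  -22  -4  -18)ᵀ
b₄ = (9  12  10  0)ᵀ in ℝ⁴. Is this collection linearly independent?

One vector is a scalar multiple of another, so the set is dependent.

linearly dependent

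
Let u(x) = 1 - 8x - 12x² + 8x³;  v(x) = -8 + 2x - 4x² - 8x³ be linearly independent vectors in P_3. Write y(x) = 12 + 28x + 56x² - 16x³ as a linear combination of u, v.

Identify each element with its coordinate vector in ℝ⁴ via {1, x, …, x³}.
Set up the augmented matrix [u | v | y] and row-reduce.
Row-reducing the augmented matrix gives the unique coefficients (c₁, c₂) = (-4, -2).

y = -4u - 2v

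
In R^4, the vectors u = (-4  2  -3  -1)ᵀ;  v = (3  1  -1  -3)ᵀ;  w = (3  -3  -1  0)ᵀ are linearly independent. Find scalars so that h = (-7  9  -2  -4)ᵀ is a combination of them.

Set up the augmented matrix [u | v | w | h] and row-reduce.
The system has the unique solution (c₁, c₂, c₃) = (1, 1, -2).

h = u + v - 2w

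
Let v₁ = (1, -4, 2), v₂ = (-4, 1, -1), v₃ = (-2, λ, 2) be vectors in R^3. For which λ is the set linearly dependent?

Place the vectors as rows of a 3×3 matrix; dependence ⇔ determinant zero.
The determinant works out to -7*λ - 34.
Setting this to zero gives λ = -34/7.

λ = -34/7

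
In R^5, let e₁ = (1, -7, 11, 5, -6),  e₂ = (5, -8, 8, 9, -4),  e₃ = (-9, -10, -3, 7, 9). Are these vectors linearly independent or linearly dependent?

linearly independent

Row-reduce the matrix whose columns are e₁, e₂, e₃.
The reduction yields 3 nonzero rows, so the rank is 3.
Since rank = 3 (the number of vectors), the set is linearly independent.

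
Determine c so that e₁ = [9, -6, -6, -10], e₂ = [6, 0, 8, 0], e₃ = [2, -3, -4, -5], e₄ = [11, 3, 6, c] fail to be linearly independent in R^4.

c = 5

The vectors are dependent exactly when the determinant of the matrix with rows e₁, e₂, e₃, e₄ vanishes.
The determinant works out to 84*c - 420.
Solving 84*c - 420 = 0 yields c = 5.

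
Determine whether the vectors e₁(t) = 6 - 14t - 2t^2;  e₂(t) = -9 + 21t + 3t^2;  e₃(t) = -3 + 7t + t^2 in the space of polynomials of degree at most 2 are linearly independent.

linearly dependent

Take coordinates with respect to the standard basis {1, t, t^2}.
One vector is a scalar multiple of another, so the set is dependent.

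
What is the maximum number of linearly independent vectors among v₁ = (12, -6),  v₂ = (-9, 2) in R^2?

2

Apply Gaussian elimination to the matrix whose rows are v₁, v₂.
There are 2 pivot columns, so rank = 2.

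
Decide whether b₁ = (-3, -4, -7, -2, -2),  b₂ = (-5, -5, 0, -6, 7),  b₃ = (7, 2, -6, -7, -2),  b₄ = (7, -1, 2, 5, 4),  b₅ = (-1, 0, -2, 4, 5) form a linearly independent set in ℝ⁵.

The matrix [b₁|b₂|b₃|b₄|b₅] has determinant -40940.
A nonzero determinant means the columns are linearly independent.

linearly independent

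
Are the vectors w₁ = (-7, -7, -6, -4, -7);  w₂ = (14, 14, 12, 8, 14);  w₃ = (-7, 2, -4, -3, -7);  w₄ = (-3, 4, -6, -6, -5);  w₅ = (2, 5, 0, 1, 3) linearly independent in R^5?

One vector is a scalar multiple of another, so the set is dependent.

linearly dependent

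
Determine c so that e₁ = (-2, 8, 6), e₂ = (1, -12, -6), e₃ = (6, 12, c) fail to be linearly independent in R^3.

Dependence holds iff the 3×3 matrix [e₁ e₂ e₃] is singular.
Cofactor expansion gives det = 16*c + 72.
This vanishes exactly when c = -9/2.

c = -9/2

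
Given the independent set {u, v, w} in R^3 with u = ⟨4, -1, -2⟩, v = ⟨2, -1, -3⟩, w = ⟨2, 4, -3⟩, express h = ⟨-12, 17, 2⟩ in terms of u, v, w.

Solve the system with u, v, w as columns and h as the right-hand side.
Back-substitution yields (a₁, a₂, a₃) = (-4, -1, 3).

h = -4u - v + 3w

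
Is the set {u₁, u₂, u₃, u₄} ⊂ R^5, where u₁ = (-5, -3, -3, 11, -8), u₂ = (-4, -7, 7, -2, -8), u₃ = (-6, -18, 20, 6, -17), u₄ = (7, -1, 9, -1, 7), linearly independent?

linearly dependent

Row-reduce the matrix whose columns are u₁, u₂, u₃, u₄.
The reduction yields 3 nonzero rows, so the rank is 3.
Since rank 3 < 4, the set is linearly dependent.
Indeed u₁ + 2u₂ - u₃ + u₄ = 0.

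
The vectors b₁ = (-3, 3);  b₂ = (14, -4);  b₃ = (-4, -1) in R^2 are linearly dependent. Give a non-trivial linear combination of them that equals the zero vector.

2b₁ + b₂ + 2b₃ = 0

Row-reduce the matrix with b₁, b₂, b₃ as columns; the null space gives the coefficients.
A generator of the null space is (2, 1, 2).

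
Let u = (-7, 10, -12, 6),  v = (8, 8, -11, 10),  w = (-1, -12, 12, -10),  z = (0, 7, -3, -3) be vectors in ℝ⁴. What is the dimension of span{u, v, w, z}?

dim = 4

Row-reduce the 4×4 matrix with these as rows.
Reduction leaves 4 leading entries, giving rank 4.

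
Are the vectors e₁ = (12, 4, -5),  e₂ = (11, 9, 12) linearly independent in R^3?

Place the vectors as rows of a 2×3 matrix and reduce to echelon form.
The reduction yields 2 nonzero rows, so the rank is 2.
Since rank = 2 (the number of vectors), the set is linearly independent.

linearly independent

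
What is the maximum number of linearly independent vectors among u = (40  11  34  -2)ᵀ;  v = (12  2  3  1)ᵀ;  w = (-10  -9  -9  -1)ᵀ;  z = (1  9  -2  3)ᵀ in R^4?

3

Put the 4×4 matrix [u|v|w|z] into echelon form.
The echelon form has 3 nonzero rows, so the rank is 3.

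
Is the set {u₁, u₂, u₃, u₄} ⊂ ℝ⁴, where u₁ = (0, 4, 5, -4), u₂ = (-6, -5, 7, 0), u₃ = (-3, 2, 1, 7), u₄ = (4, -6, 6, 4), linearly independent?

linearly independent

Place the vectors as rows of a 4×4 matrix and reduce to echelon form.
The reduction yields 4 nonzero rows, so the rank is 4.
Since rank = 4 (the number of vectors), the set is linearly independent.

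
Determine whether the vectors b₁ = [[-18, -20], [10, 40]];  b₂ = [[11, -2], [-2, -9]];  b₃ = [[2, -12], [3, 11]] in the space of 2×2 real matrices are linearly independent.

linearly dependent

Take coordinates with respect to the standard basis {E₁₁, E₁₂, E₂₁, E₂₂}.
Row-reduce the matrix whose columns are b₁, b₂, b₃.
The reduction yields 2 nonzero rows, so the rank is 2.
Since rank 2 < 3, the set is linearly dependent.
Indeed b₁ + 2b₂ - 2b₃ = 0.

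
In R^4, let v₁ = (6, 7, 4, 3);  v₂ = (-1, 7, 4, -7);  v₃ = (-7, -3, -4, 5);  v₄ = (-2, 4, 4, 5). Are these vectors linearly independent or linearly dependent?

The matrix [v₁|v₂|v₃|v₄] has determinant -2296.
A nonzero determinant means the columns are linearly independent.

linearly independent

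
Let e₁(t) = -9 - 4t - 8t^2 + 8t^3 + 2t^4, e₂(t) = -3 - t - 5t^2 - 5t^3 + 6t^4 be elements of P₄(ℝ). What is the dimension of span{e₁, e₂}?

dim = 2

Pass to coordinate vectors with respect to the basis {1, t, …, t^4}.
Form the matrix with e₁, e₂ as columns and reduce.
The echelon form has 2 nonzero rows, so the rank is 2.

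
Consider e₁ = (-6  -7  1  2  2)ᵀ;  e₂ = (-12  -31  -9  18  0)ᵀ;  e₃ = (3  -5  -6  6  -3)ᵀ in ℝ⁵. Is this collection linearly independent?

Row-reduce the matrix whose columns are e₁, e₂, e₃.
The reduction yields 2 nonzero rows, so the rank is 2.
Since rank 2 < 3, the set is linearly dependent.

linearly dependent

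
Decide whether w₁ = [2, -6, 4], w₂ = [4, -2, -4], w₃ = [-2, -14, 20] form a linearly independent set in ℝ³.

linearly dependent

The matrix [w₁|w₂|w₃] has determinant 0.
A zero determinant means the columns are linearly dependent.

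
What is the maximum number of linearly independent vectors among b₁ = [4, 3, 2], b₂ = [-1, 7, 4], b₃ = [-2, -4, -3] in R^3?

Apply Gaussian elimination to the matrix whose rows are b₁, b₂, b₃.
The echelon form has 3 nonzero rows, so the rank is 3.

3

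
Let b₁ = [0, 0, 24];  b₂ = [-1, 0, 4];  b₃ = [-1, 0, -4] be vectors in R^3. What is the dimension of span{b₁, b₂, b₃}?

Put the 3×3 matrix [b₁|b₂|b₃] into echelon form.
Reduction leaves 2 leading entries, giving rank 2.

2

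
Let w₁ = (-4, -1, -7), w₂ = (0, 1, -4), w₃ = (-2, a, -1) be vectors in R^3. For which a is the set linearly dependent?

The set is linearly dependent precisely when det[w₁; w₂; w₃] = 0.
Cofactor expansion gives det = -16*a - 18.
Solving -16*a - 18 = 0 yields a = -9/8.

a = -9/8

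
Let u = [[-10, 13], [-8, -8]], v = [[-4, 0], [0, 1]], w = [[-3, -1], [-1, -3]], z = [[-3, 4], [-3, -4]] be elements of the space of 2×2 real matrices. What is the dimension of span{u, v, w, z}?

Use coordinates relative to {E₁₁, E₁₂, E₂₁, E₂₂}.
Apply Gaussian elimination to the matrix whose rows are u, v, w, z.
There are 3 pivot columns, so rank = 3.

dim = 3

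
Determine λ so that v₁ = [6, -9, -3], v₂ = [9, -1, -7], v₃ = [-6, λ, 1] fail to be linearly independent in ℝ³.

λ = 19

Place the vectors as rows of a 3×3 matrix; dependence ⇔ determinant zero.
Expanding, det = 15*λ - 285.
This vanishes exactly when λ = 19.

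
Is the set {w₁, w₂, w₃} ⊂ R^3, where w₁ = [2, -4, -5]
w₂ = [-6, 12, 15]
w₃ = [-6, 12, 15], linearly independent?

linearly dependent

One vector is a scalar multiple of another, so the set is dependent.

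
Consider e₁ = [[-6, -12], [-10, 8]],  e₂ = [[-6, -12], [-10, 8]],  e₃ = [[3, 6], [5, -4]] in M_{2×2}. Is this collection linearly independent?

linearly dependent

Take coordinates with respect to the standard basis {E₁₁, E₁₂, E₂₁, E₂₂}.
Row-reduce the matrix whose columns are e₁, e₂, e₃.
The reduction yields 1 nonzero row, so the rank is 1.
Since rank 1 < 3, the set is linearly dependent.
Indeed e₁ - e₂ = 0.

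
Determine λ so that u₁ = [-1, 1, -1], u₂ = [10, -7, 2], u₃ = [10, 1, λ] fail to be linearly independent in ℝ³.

λ = -58/3

Dependence holds iff the 3×3 matrix [u₁ u₂ u₃] is singular.
The determinant works out to -3*λ - 58.
Setting this to zero gives λ = -58/3.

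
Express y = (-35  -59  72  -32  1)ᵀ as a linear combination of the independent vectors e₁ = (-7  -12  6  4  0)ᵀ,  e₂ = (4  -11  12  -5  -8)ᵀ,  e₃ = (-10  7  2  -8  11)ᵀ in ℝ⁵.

y = 3e₁ + 4e₂ + 3e₃

Set up the augmented matrix [e₁ | e₂ | e₃ | y] and row-reduce.
The system has the unique solution (α₁, α₂, α₃) = (3, 4, 3).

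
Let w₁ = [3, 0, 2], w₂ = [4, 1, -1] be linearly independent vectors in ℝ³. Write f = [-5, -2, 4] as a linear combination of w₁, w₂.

Solve the system with w₁, w₂ as columns and f as the right-hand side.
Row-reducing the augmented matrix gives the unique coefficients (c₁, c₂) = (1, -2).

f = w₁ - 2w₂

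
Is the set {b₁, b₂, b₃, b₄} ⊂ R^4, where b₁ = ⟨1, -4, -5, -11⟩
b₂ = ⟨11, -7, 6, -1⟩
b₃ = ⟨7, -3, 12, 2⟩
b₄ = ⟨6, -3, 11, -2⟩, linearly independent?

linearly independent

Form the 4×4 matrix with these as columns; its determinant is -388.
A nonzero determinant means the columns are linearly independent.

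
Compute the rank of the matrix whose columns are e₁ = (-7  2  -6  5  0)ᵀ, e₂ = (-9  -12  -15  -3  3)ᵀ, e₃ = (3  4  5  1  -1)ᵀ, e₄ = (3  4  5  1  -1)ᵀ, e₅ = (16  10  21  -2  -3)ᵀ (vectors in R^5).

Put the 5×5 matrix [e₁|e₂|e₃|e₄|e₅] into echelon form.
The echelon form has 2 nonzero rows, so the rank is 2.

2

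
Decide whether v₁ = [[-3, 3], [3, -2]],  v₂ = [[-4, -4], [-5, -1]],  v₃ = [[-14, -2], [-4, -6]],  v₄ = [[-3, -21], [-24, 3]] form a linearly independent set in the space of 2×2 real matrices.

Write each element as a coordinate vector in ℝ⁴ using {E₁₁, E₁₂, E₂₁, E₂₂}.
Row-reduce the matrix whose columns are v₁, v₂, v₃, v₄.
The reduction yields 2 nonzero rows, so the rank is 2.
Since rank 2 < 4, the set is linearly dependent.
Indeed 2v₁ + 2v₂ - v₃ = 0.

linearly dependent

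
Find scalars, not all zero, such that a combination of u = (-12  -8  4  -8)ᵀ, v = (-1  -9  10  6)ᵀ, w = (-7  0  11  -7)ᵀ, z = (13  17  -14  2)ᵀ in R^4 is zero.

Row-reduce the matrix with u, v, w, z as columns; the null space gives the coefficients.
A generator of the null space is (1, 1, 0, 1).

u + v + z = 0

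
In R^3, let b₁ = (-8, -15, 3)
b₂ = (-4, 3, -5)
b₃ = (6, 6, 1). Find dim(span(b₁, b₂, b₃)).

Form the matrix with b₁, b₂, b₃ as columns and reduce.
There are 2 pivot columns, so rank = 2.

dim = 2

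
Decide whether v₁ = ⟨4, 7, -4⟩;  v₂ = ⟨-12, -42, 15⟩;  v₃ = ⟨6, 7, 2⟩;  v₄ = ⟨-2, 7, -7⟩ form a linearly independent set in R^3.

There are 4 vectors in a 3-dimensional space, so they cannot be linearly independent.

linearly dependent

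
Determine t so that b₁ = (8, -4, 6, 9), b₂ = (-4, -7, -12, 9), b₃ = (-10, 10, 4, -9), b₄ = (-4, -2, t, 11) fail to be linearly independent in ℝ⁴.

The set is linearly dependent precisely when det[b₁; b₂; b₃; b₄] = 0.
Cofactor expansion gives det = 702*t + 468.
Setting this to zero gives t = -2/3.

t = -2/3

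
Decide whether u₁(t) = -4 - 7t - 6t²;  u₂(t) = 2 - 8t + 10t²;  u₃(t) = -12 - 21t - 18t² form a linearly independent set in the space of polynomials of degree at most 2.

Take coordinates with respect to the standard basis {1, t, t²}.
The matrix [u₁|u₂|u₃] has determinant 0.
A zero determinant means the columns are linearly dependent.

linearly dependent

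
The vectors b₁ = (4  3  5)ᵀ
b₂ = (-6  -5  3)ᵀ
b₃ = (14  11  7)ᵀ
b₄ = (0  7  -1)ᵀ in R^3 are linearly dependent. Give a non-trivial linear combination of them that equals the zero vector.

Set up α₁b₁ + … + α₄b₄ = 0 and solve the homogeneous system.
One solution (up to scaling) is (2, -1, -1, 0).

2b₁ - b₂ - b₃ = 0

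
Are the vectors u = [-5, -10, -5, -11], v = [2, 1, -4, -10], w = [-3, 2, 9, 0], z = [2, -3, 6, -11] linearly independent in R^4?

linearly independent

Row-reduce the matrix whose columns are u, v, w, z.
The reduction yields 4 nonzero rows, so the rank is 4.
Since rank = 4 (the number of vectors), the set is linearly independent.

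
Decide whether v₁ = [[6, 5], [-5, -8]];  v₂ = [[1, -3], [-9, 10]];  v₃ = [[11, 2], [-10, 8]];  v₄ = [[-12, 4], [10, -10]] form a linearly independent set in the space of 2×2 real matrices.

linearly independent

Write each element as a coordinate vector in ℝ⁴ using {E₁₁, E₁₂, E₂₁, E₂₂}.
Place the vectors as rows of a 4×4 matrix and reduce to echelon form.
The reduction yields 4 nonzero rows, so the rank is 4.
Since rank = 4 (the number of vectors), the set is linearly independent.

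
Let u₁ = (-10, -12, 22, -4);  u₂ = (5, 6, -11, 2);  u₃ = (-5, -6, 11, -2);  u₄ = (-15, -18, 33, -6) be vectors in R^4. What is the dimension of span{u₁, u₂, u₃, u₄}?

Row-reduce the 4×4 matrix with these as rows.
There is 1 pivot column, so rank = 1.

dim = 1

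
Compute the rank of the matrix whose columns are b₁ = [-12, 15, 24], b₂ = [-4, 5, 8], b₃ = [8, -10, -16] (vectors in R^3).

Apply Gaussian elimination to the matrix whose rows are b₁, b₂, b₃.
The echelon form has 1 nonzero row, so the rank is 1.

1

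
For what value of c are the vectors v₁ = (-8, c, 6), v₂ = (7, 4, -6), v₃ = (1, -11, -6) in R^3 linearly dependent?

c = -13/2

The set is linearly dependent precisely when det[v₁; v₂; v₃] = 0.
Cofactor expansion gives det = 36*c + 234.
Solving 36*c + 234 = 0 yields c = -13/2.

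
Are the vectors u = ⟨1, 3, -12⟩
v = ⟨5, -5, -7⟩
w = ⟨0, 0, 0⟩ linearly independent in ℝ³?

One of the vectors is the zero vector, so the set is linearly dependent.

linearly dependent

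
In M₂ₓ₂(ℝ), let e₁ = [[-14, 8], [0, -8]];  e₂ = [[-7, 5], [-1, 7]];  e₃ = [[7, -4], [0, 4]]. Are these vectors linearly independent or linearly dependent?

Write each element as a coordinate vector in ℝ⁴ using {E₁₁, E₁₂, E₂₁, E₂₂}.
One vector is a scalar multiple of another, so the set is dependent.

linearly dependent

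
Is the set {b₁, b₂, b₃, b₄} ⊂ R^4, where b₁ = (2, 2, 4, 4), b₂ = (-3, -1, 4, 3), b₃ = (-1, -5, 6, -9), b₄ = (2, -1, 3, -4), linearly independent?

Row-reduce the matrix whose columns are b₁, b₂, b₃, b₄.
The reduction yields 3 nonzero rows, so the rank is 3.
Since rank 3 < 4, the set is linearly dependent.
Indeed b₁ - b₂ + b₃ - 2b₄ = 0.

linearly dependent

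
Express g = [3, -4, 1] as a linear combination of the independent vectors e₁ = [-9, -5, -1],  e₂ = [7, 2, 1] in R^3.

g = 2e₁ + 3e₂

Write g = α₁e₁ + α₂e₂ and equate components.
Back-substitution yields (α₁, α₂) = (2, 3).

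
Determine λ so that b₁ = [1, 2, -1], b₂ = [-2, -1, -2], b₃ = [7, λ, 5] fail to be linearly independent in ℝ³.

λ = 5

Dependence holds iff the 3×3 matrix [b₁ b₂ b₃] is singular.
Cofactor expansion gives det = 4*λ - 20.
Setting this to zero gives λ = 5.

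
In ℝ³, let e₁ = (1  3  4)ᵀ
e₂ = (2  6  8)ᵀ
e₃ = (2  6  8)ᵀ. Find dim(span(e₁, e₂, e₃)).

Form the matrix with e₁, e₂, e₃ as columns and reduce.
Exactly 1 pivot survives; hence the rank is 1.

1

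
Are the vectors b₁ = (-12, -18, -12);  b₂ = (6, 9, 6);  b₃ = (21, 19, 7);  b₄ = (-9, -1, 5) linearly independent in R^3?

There are 4 vectors in a 3-dimensional space, so they cannot be linearly independent.

linearly dependent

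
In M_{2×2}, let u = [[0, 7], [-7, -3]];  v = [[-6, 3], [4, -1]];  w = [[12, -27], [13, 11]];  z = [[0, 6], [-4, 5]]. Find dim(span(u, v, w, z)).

Represent each element by its coordinate vector in ℝ⁴.
Form the matrix with u, v, w, z as columns and reduce.
Exactly 3 pivots survive; hence the rank is 3.

dim = 3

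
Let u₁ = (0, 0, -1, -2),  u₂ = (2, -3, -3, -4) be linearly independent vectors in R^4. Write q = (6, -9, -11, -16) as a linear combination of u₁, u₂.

Solve the system with u₁, u₂ as columns and q as the right-hand side.
Back-substitution yields (a₁, a₂) = (2, 3).

q = 2u₁ + 3u₂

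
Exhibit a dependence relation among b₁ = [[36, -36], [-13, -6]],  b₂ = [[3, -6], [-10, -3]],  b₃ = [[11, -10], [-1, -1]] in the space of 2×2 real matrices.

b₁ - b₂ - 3b₃ = 0

Pass to coordinate vectors relative to the basis {E₁₁, E₁₂, E₂₁, E₂₂}.
Solve the homogeneous system with b₁, b₂, b₃ as columns by row-reducing the coefficient matrix.
A generator of the null space is (1, -1, -3).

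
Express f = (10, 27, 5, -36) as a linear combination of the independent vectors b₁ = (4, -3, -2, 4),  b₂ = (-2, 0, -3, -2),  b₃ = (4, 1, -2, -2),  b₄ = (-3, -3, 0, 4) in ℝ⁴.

Since b₁, b₂, b₃, b₄ are independent, the coefficients expressing f are uniquely determined by a linear system.
Row-reducing the augmented matrix gives the unique coefficients (a₁, …, a₄) = (-4, -1, 3, -4).

f = -4b₁ - b₂ + 3b₃ - 4b₄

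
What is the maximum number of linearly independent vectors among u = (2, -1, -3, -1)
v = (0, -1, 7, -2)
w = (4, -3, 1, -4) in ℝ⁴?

Row-reduce the 3×4 matrix with these as rows.
Exactly 2 pivots survive; hence the rank is 2.

2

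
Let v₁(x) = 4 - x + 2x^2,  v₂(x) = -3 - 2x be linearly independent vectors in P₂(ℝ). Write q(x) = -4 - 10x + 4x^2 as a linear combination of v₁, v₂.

q = 2v₁ + 4v₂

Identify each element with its coordinate vector in ℝ³ via {1, x, x^2}.
Solve the system with v₁, v₂ as columns and q as the right-hand side.
Back-substitution yields (α₁, α₂) = (2, 4).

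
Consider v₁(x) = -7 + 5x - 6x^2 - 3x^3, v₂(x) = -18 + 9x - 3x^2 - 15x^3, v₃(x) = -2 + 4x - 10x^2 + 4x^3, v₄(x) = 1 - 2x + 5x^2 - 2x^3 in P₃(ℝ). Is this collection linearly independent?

Write each element as a coordinate vector in ℝ⁴ using {1, x, …, x^3}.
Form the 4×4 matrix with these as columns; its determinant is 0.
A zero determinant means the columns are linearly dependent.

linearly dependent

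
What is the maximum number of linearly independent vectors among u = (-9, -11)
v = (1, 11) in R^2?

2

Row-reduce the 2×2 matrix with these as rows.
Exactly 2 pivots survive; hence the rank is 2.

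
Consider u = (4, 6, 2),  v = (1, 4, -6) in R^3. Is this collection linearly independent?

linearly independent

Place the vectors as rows of a 2×3 matrix and reduce to echelon form.
The reduction yields 2 nonzero rows, so the rank is 2.
Since rank = 2 (the number of vectors), the set is linearly independent.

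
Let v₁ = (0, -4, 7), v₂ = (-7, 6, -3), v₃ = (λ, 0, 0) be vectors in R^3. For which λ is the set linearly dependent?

λ = 0

The set is linearly dependent precisely when det[v₁; v₂; v₃] = 0.
Expanding, det = -30*λ.
Solving -30*λ = 0 yields λ = 0.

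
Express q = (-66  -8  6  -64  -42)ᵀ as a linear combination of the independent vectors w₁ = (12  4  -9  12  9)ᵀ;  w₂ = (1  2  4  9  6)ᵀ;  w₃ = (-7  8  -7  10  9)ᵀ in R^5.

Since w₁, w₂, w₃ are independent, the coefficients expressing q are uniquely determined by a linear system.
Row-reducing the augmented matrix gives the unique coefficients (a₁, a₂, a₃) = (-4, -4, 2).

q = -4w₁ - 4w₂ + 2w₃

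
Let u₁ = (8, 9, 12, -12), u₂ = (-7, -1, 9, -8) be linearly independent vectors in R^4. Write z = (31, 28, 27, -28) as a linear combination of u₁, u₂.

Since u₁, u₂ are independent, the coefficients expressing z are uniquely determined by a linear system.
Back-substitution yields (c₁, c₂) = (3, -1).

z = 3u₁ - u₂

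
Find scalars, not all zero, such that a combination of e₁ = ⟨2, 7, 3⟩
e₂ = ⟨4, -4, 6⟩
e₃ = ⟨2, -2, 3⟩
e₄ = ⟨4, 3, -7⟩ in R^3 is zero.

e₂ - 2e₃ = 0

Write the vectors as columns of a matrix and find a nonzero vector in its null space.
A generator of the null space is (0, 1, -2, 0).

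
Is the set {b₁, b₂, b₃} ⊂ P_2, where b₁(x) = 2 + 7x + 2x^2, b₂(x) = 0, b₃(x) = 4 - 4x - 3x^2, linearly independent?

Write each element as a coordinate vector in ℝ³ using {1, x, x^2}.
One of the vectors is the zero vector, so the set is linearly dependent.

linearly dependent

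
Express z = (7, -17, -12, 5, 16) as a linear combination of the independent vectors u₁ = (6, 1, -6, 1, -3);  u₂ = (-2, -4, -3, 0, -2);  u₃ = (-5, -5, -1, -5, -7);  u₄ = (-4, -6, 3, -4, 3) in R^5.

z = 2u₁ + 4u₂ - 3u₃ + 3u₄

Write z = α₁u₁ + … + α₄u₄ and equate components.
Back-substitution yields (α₁, …, α₄) = (2, 4, -3, 3).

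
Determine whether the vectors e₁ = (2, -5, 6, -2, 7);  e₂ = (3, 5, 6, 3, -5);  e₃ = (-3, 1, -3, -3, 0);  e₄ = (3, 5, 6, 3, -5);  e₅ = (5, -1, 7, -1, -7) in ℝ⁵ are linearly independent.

Two of the vectors are equal, giving an immediate dependence.

linearly dependent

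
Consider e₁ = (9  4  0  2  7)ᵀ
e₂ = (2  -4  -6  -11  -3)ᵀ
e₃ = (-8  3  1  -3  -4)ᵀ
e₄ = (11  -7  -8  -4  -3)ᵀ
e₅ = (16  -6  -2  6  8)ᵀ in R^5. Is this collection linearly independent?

Form the 5×5 matrix with these as columns; its determinant is 0.
A zero determinant means the columns are linearly dependent.

linearly dependent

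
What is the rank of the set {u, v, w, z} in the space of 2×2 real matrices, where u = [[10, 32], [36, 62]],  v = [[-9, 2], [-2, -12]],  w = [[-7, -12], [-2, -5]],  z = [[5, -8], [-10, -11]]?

Pass to coordinate vectors with respect to the basis {E₁₁, E₁₂, E₂₁, E₂₂}.
Form the matrix with u, v, w, z as columns and reduce.
Exactly 3 pivots survive; hence the rank is 3.

3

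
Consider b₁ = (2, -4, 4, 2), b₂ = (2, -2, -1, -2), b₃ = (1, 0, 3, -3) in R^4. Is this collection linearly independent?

Place the vectors as rows of a 3×4 matrix and reduce to echelon form.
The reduction yields 3 nonzero rows, so the rank is 3.
Since rank = 3 (the number of vectors), the set is linearly independent.

linearly independent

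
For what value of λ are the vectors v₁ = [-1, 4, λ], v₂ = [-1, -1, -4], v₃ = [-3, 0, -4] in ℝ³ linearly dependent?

λ = 28/3

The set is linearly dependent precisely when det[v₁; v₂; v₃] = 0.
The determinant works out to 28 - 3*λ.
Solving 28 - 3*λ = 0 yields λ = 28/3.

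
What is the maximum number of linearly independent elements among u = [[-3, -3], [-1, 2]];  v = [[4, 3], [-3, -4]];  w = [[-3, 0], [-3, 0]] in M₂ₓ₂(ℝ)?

Represent each element by its coordinate vector in ℝ⁴.
Put the 4×3 matrix [u|v|w] into echelon form.
Reduction leaves 3 leading entries, giving rank 3.

3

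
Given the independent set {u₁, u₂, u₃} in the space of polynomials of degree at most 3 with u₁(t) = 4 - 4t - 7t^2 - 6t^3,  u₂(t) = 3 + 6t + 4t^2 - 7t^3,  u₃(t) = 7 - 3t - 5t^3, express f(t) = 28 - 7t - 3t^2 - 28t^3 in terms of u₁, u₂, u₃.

Work in coordinates with respect to the standard basis {1, t, …, t^3}.
Solve the system with u₁, u₂, u₃ as columns and f as the right-hand side.
Back-substitution yields (a₁, a₂, a₃) = (1, 1, 3).

f = u₁ + u₂ + 3u₃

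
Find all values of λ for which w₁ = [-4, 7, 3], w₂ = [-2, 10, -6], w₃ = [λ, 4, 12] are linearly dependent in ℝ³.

The vectors are dependent exactly when the determinant of the matrix with rows w₁, w₂, w₃ vanishes.
Cofactor expansion gives det = -72*λ - 432.
Solving -72*λ - 432 = 0 yields λ = -6.

λ = -6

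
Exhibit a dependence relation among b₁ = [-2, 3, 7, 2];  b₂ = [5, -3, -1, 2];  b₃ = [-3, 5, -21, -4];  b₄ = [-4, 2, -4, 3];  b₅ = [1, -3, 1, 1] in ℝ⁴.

2b₁ + b₃ - b₄ + 3b₅ = 0

Write the vectors as columns of a matrix and find a nonzero vector in its null space.
The free variable yields coefficients (2, 0, 1, -1, 3) (any nonzero multiple also works).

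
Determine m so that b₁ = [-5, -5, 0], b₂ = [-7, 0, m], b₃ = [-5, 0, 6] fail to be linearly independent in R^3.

The set is linearly dependent precisely when det[b₁; b₂; b₃] = 0.
The determinant works out to 25*m - 210.
Setting this to zero gives m = 42/5.

m = 42/5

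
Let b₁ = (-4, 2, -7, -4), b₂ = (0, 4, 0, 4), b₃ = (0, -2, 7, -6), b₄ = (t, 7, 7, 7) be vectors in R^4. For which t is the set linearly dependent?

Dependence holds iff the 4×4 matrix [b₁ b₂ b₃ b₄] is singular.
Expanding, det = 280*t - 448.
Solving 280*t - 448 = 0 yields t = 8/5.

t = 8/5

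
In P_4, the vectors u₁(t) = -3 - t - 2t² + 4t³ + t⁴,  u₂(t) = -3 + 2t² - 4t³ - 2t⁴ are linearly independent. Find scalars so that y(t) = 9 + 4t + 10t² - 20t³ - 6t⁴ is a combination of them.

y = -4u₁ + u₂

Take coordinate vectors relative to {1, t, …, t⁴}.
Solve the system with u₁, u₂ as columns and y as the right-hand side.
Row-reducing the augmented matrix gives the unique coefficients (a₁, a₂) = (-4, 1).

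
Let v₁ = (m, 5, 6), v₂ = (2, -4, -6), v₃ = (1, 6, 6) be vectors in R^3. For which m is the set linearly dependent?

Place the vectors as rows of a 3×3 matrix; dependence ⇔ determinant zero.
Expanding, det = 12*m + 6.
Setting this to zero gives m = -1/2.

m = -1/2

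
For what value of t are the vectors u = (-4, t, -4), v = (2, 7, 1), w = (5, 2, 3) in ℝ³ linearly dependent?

t = 48

The set is linearly dependent precisely when det[u; v; w] = 0.
Expanding, det = 48 - t.
Setting this to zero gives t = 48.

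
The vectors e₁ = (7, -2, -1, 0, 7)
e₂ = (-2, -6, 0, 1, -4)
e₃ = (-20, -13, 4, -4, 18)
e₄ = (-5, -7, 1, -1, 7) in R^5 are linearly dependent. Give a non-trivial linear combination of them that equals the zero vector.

Row-reduce the matrix with e₁, e₂, e₃, e₄ as columns; the null space gives the coefficients.
One solution (up to scaling) is (1, 1, 1, -3).

e₁ + e₂ + e₃ - 3e₄ = 0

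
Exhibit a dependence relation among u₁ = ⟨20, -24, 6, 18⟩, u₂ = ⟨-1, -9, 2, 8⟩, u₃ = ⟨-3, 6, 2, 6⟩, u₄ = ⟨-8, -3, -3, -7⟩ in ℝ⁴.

u₁ - 2u₂ + 2u₃ + 2u₄ = 0

Row-reduce the matrix with u₁, u₂, u₃, u₄ as columns; the null space gives the coefficients.
The free variable yields coefficients (1, -2, 2, 2) (any nonzero multiple also works).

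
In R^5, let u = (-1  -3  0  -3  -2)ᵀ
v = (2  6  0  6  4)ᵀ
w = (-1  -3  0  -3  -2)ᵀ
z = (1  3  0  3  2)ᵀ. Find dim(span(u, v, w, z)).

Put the 5×4 matrix [u|v|w|z] into echelon form.
The echelon form has 1 nonzero row, so the rank is 1.

1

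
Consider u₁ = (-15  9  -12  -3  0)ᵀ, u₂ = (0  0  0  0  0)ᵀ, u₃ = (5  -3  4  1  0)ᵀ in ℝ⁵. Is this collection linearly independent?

One of the vectors is the zero vector, so the set is linearly dependent.

linearly dependent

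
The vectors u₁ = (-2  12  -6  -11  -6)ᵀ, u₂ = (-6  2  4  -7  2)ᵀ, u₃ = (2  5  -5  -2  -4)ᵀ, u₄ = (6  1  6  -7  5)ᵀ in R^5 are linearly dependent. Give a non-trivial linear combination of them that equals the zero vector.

Set up α₁u₁ + … + α₄u₄ = 0 and solve the homogeneous system.
A generator of the null space is (1, -1, -2, 0).

u₁ - u₂ - 2u₃ = 0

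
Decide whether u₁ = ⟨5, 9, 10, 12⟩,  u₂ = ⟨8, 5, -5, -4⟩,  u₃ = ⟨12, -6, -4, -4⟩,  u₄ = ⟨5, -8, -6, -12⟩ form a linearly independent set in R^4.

linearly independent

Form the 4×4 matrix with these as columns; its determinant is 8076.
A nonzero determinant means the columns are linearly independent.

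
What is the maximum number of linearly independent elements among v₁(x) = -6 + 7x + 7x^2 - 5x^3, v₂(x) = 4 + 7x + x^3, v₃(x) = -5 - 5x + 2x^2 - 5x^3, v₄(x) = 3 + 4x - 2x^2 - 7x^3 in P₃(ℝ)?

Represent each element by its coordinate vector in ℝ⁴.
Apply Gaussian elimination to the matrix whose rows are v₁, v₂, v₃, v₄.
Exactly 4 pivots survive; hence the rank is 4.

4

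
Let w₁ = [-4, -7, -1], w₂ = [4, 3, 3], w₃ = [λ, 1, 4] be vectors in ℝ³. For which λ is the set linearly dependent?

λ = 4

Place the vectors as rows of a 3×3 matrix; dependence ⇔ determinant zero.
Expanding, det = 72 - 18*λ.
Setting this to zero gives λ = 4.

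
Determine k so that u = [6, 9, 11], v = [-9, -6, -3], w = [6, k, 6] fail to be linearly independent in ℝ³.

k = 56/9

The vectors are dependent exactly when the determinant of the matrix with rows u, v, w vanishes.
The determinant works out to 504 - 81*k.
Solving 504 - 81*k = 0 yields k = 56/9.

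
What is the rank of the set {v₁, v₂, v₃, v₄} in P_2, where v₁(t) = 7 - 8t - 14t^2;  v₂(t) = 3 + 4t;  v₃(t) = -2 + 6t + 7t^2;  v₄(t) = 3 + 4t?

Use coordinates relative to {1, t, t^2}.
Apply Gaussian elimination to the matrix whose rows are v₁, v₂, v₃, v₄.
The echelon form has 2 nonzero rows, so the rank is 2.
(With 4 elements in a 3-dimensional space the rank is at most 3.)

2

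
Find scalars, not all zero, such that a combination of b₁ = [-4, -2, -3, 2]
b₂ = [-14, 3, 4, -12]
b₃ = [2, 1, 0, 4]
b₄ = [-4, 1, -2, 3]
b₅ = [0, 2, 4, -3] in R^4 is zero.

Set up α₁b₁ + … + α₅b₅ = 0 and solve the homogeneous system.
A generator of the null space is (0, 1, 3, -2, -2).

b₂ + 3b₃ - 2b₄ - 2b₅ = 0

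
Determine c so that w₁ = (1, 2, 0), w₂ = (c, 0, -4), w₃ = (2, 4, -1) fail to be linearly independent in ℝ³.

Dependence holds iff the 3×3 matrix [w₁ w₂ w₃] is singular.
Cofactor expansion gives det = 2*c.
Setting this to zero gives c = 0.

c = 0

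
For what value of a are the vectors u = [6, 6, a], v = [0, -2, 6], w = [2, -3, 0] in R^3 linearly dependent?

a = -45

Dependence holds iff the 3×3 matrix [u v w] is singular.
The determinant works out to 4*a + 180.
Setting this to zero gives a = -45.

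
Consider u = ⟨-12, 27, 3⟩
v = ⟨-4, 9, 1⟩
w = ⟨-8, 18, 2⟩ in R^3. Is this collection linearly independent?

One vector is a scalar multiple of another, so the set is dependent.

linearly dependent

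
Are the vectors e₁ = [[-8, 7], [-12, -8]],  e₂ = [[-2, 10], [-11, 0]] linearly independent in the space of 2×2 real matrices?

linearly independent

Write each element as a coordinate vector in ℝ⁴ using {E₁₁, E₁₂, E₂₁, E₂₂}.
Row-reduce the matrix whose columns are e₁, e₂.
The reduction yields 2 nonzero rows, so the rank is 2.
Since rank = 2 (the number of vectors), the set is linearly independent.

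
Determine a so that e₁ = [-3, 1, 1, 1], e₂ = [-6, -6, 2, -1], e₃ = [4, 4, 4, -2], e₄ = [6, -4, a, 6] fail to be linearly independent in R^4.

The set is linearly dependent precisely when det[e₁; e₂; e₃; e₄] = 0.
The determinant works out to 64*a + 1248.
Solving 64*a + 1248 = 0 yields a = -39/2.

a = -39/2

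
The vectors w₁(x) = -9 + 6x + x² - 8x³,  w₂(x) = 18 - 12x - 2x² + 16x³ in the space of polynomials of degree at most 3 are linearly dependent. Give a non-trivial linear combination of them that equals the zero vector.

Write each element as a vector in ℝ⁴ using {1, x, …, x³}.
Solve the homogeneous system with w₁, w₂ as columns by row-reducing the coefficient matrix.
A generator of the null space is (2, 1).

2w₁ + w₂ = 0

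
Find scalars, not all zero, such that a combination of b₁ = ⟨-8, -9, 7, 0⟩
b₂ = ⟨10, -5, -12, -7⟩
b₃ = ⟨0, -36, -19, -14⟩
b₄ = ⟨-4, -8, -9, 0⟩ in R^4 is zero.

2b₁ + 2b₂ - b₃ + b₄ = 0

Row-reduce the matrix with b₁, b₂, b₃, b₄ as columns; the null space gives the coefficients.
One solution (up to scaling) is (2, 2, -1, 1).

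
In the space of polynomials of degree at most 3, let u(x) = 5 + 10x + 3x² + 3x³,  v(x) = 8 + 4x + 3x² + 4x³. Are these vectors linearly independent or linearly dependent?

linearly independent

Write each element as a coordinate vector in ℝ⁴ using {1, x, …, x³}.
Row-reduce the matrix whose columns are u, v.
The reduction yields 2 nonzero rows, so the rank is 2.
Since rank = 2 (the number of vectors), the set is linearly independent.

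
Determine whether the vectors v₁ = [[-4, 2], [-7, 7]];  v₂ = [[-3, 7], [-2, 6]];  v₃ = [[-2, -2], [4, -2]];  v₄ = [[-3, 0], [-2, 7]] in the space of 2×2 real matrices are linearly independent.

Write each element as a coordinate vector in ℝ⁴ using {E₁₁, E₁₂, E₂₁, E₂₂}.
Place the vectors as rows of a 4×4 matrix and reduce to echelon form.
The reduction yields 4 nonzero rows, so the rank is 4.
Since rank = 4 (the number of vectors), the set is linearly independent.

linearly independent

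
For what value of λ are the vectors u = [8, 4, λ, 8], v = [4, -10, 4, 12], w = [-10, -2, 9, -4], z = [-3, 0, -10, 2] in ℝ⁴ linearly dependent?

λ = -32

Dependence holds iff the 4×4 matrix [u v w z] is singular.
Expanding, det = -408*λ - 13056.
Solving -408*λ - 13056 = 0 yields λ = -32.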